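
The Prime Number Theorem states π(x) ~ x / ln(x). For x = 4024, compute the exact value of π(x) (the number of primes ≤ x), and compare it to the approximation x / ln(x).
π(4024) = 556;  x/ln(x) ≈ 484.82;  relative error ≈ 12.80%.

Directly count primes up to 4024: π(4024) = 556. The PNT approximation gives 4024/ln(4024) ≈ 4024/8.30003 ≈ 484.82. Relative error (π(x) − x/ln(x)) / π(x) ≈ 12.80%; the approximation is known to undercount slightly (Li(x) is a better estimate).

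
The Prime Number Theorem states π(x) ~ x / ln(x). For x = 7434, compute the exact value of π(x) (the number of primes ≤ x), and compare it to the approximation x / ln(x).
π(7434) = 942;  x/ln(x) ≈ 833.99;  relative error ≈ 11.47%.

Directly count primes up to 7434: π(7434) = 942. The PNT approximation gives 7434/ln(7434) ≈ 7434/8.91382 ≈ 833.99. Relative error (π(x) − x/ln(x)) / π(x) ≈ 11.47%; the approximation is known to undercount slightly (Li(x) is a better estimate).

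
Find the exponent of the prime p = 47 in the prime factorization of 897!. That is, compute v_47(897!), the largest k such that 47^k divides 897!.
v_47(897!) = 19

Legendre's formula: v_p(n!) = Σ_{k ≥ 1} ⌊n / p^k⌋. For p = 47, n = 897, the terms are:
  ⌊897/47^1⌋ = ⌊897/47⌋ = 19
(the next term ⌊897/47^2⌋ = 0, terminating the sum). Summing: v_47(897!) = 19 = 19.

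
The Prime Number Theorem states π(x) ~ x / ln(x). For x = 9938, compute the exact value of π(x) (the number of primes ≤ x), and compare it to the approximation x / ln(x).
π(9938) = 1225;  x/ln(x) ≈ 1079.73;  relative error ≈ 11.86%.

Directly count primes up to 9938: π(9938) = 1225. The PNT approximation gives 9938/ln(9938) ≈ 9938/9.20412 ≈ 1079.73. Relative error (π(x) − x/ln(x)) / π(x) ≈ 11.86%; the approximation is known to undercount slightly (Li(x) is a better estimate).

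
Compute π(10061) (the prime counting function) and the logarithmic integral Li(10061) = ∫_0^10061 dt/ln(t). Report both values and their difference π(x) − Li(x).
π(10061) = 1234;  Li(10061) ≈ 1252.76;  π(x) − Li(x) ≈ -18.76.

Direct count of primes ≤ 10061 gives π(10061) = 1234. Numerical evaluation of the logarithmic integral gives Li(10061) ≈ 1252.76. The difference π(x) − Li(x) ≈ -18.76 is typically negative for small/moderate x (Li(x) overestimates), though Littlewood's theorem shows this sign changes infinitely often.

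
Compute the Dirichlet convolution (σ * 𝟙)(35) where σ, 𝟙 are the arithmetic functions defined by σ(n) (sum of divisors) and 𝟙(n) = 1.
(σ * 𝟙)(35) = 63

Divisors of 35: [1, 5, 7, 35]. For each d | 35:
  d = 1: σ(1) · 𝟙(35/1) = 1 · 1 = 1
  d = 5: σ(5) · 𝟙(35/5) = 6 · 1 = 6
  d = 7: σ(7) · 𝟙(35/7) = 8 · 1 = 8
  d = 35: σ(35) · 𝟙(35/35) = 48 · 1 = 48
Summing: (σ * 𝟙)(35) = 1 + 6 + 8 + 48 = 63.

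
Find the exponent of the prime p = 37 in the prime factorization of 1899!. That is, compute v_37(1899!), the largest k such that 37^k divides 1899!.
v_37(1899!) = 52

Legendre's formula: v_p(n!) = Σ_{k ≥ 1} ⌊n / p^k⌋. For p = 37, n = 1899, the terms are:
  ⌊1899/37^1⌋ = ⌊1899/37⌋ = 51
  ⌊1899/37^2⌋ = ⌊1899/1369⌋ = 1
(the next term ⌊1899/37^3⌋ = 0, terminating the sum). Summing: v_37(1899!) = 51 + 1 = 52.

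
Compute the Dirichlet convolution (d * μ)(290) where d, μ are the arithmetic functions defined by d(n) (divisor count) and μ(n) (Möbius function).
(d * μ)(290) = 1

Divisors of 290: [1, 2, 5, 10, 29, 58, 145, 290]. For each d | 290:
  d = 1: d(1) · μ(290/1) = 1 · -1 = -1
  d = 2: d(2) · μ(290/2) = 2 · 1 = 2
  d = 5: d(5) · μ(290/5) = 2 · 1 = 2
  d = 10: d(10) · μ(290/10) = 4 · -1 = -4
  d = 29: d(29) · μ(290/29) = 2 · 1 = 2
  d = 58: d(58) · μ(290/58) = 4 · -1 = -4
  d = 145: d(145) · μ(290/145) = 4 · -1 = -4
  d = 290: d(290) · μ(290/290) = 8 · 1 = 8
Summing: (d * μ)(290) = -1 + 2 + 2 + -4 + 2 + -4 + -4 + 8 = 1.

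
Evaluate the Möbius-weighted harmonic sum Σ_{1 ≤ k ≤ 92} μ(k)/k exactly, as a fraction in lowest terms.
Σ μ(k)/k = 226361852224483257830288188126621/23768741896345550770650537601358310

Values of μ(k) for 1 ≤ k ≤ 92: μ(1) = 1, μ(2) = -1, μ(3) = -1, μ(5) = -1, μ(6) = 1, μ(7) = -1, μ(10) = 1, μ(11) = -1, μ(13) = -1, μ(14) = 1, μ(15) = 1, μ(17) = -1, μ(19) = -1, μ(21) = 1, μ(22) = 1, μ(23) = -1, μ(26) = 1, μ(29) = -1, μ(30) = -1, μ(31) = -1, μ(33) = 1, μ(34) = 1, μ(35) = 1, μ(37) = -1, μ(38) = 1, μ(39) = 1, μ(41) = -1, μ(42) = -1, μ(43) = -1, μ(46) = 1, μ(47) = -1, μ(51) = 1, μ(53) = -1, μ(55) = 1, μ(57) = 1, μ(58) = 1, μ(59) = -1, μ(61) = -1, μ(62) = 1, μ(65) = 1, μ(66) = -1, μ(67) = -1, μ(69) = 1, μ(70) = -1, μ(71) = -1, μ(73) = -1, μ(74) = 1, μ(77) = 1, μ(78) = -1, μ(79) = -1, μ(82) = 1, μ(83) = -1, μ(85) = 1, μ(86) = 1, μ(87) = 1, μ(89) = -1, μ(91) = 1, with μ = 0 on non-squarefree integers. Summing μ(k)/k for k where μ(k) ≠ 0 gives 226361852224483257830288188126621/23768741896345550770650537601358310 ≈ 0.0095. (PNT ⟺ this sum → 0 as n → ∞.)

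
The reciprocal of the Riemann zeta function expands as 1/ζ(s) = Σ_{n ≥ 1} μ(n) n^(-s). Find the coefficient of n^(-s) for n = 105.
μ(105) = -1

Factor n = 105 = 3 · 5 · 7. μ(n) = 0 if any exponent ≥ 2 (not squarefree); otherwise μ(n) = (−1)^{ω(n)} where ω(n) is the number of distinct prime factors. Applying: μ(105) = -1.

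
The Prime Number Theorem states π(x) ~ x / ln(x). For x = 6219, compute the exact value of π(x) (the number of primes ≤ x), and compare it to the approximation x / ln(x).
π(6219) = 809;  x/ln(x) ≈ 711.93;  relative error ≈ 12.00%.

Directly count primes up to 6219: π(6219) = 809. The PNT approximation gives 6219/ln(6219) ≈ 6219/8.73536 ≈ 711.93. Relative error (π(x) − x/ln(x)) / π(x) ≈ 12.00%; the approximation is known to undercount slightly (Li(x) is a better estimate).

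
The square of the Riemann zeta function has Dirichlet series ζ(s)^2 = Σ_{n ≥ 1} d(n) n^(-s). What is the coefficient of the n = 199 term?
d(199) = 2

ζ(s)^2 = (Σ 1/m^s)(Σ 1/k^s). The coefficient of 1/n^s in the product is the number of ordered pairs (m, k) with mk = n, which equals d(n). For n = 199, divisors are [1, 199], so d(199) = 2.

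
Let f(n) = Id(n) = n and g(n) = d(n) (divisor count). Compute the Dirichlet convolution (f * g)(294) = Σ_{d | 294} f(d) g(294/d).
(Id * d)(294) = 1320

Divisors of 294: [1, 2, 3, 6, 7, 14, 21, 42, 49, 98, 147, 294]. For each d | 294:
  d = 1: Id(1) · d(294/1) = 1 · 12 = 12
  d = 2: Id(2) · d(294/2) = 2 · 6 = 12
  d = 3: Id(3) · d(294/3) = 3 · 6 = 18
  d = 6: Id(6) · d(294/6) = 6 · 3 = 18
  d = 7: Id(7) · d(294/7) = 7 · 8 = 56
  d = 14: Id(14) · d(294/14) = 14 · 4 = 56
  d = 21: Id(21) · d(294/21) = 21 · 4 = 84
  d = 42: Id(42) · d(294/42) = 42 · 2 = 84
  d = 49: Id(49) · d(294/49) = 49 · 4 = 196
  d = 98: Id(98) · d(294/98) = 98 · 2 = 196
  d = 147: Id(147) · d(294/147) = 147 · 2 = 294
  d = 294: Id(294) · d(294/294) = 294 · 1 = 294
Summing: (Id * d)(294) = 12 + 12 + 18 + 18 + 56 + 56 + 84 + 84 + 196 + 196 + 294 + 294 = 1320.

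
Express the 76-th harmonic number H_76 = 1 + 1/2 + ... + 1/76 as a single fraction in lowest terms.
H_76 = 672559662384108370412072783887333/136851726813476721146087646859200

Direct summation: H_76 = 1 + 1/2 + ... + 1/76. The least common denominator is lcm(1, ..., 76) = 410555180440430163438262940577600; over this denominator the numerator is 410555180440430163438262940577600 + 205277590220215081719131470288800 + 136851726813476721146087646859200 + 102638795110107540859565735144400 + 82111036088086032687652588115520 + 68425863406738360573043823429600 + 58650740062918594776894705796800 + 51319397555053770429782867572200 + 45617242271158907048695882286400 + 41055518044043016343826294057760 + 37323198221857287585296630961600 + 34212931703369180286521911714800 + 31581167726186935649097149275200 + 29325370031459297388447352898400 + 27370345362695344229217529371840 + 25659698777526885214891433786100 + 24150304731790009614015467092800 + 22808621135579453524347941143200 + 21608167391601587549382260030400 + 20527759022021508171913147028880 + 19550246687639531592298235265600 + 18661599110928643792648315480800 + 17850225236540441888620127851200 + 17106465851684590143260955857400 + 16422207217617206537530517623104 + 15790583863093467824548574637600 + 15205747423719635682898627428800 + 14662685015729648694223676449200 + 14157075187601040118560791054400 + 13685172681347672114608764685920 + 13243715498078392368976223889600 + 12829849388763442607445716893050 + 12441066073952429195098876987200 + 12075152365895004807007733546400 + 11730148012583718955378941159360 + 11404310567789726762173970571600 + 11096085957849463876709809204800 + 10804083695800793774691130015200 + 10527055908728978549699049758400 + 10263879511010754085956573514440 + 10013540986351955205811291233600 + 9775123343819765796149117632800 + 9547794893963492172982859083200 + 9330799555464321896324157740400 + 9123448454231781409739176457280 + 8925112618270220944310063925600 + 8735216605115535392303466820800 + 8553232925842295071630477928700 + 8378677151845513539556386542400 + 8211103608808603268765258811552 + 8050101577263336538005155697600 + 7895291931546733912274287318800 + 7746324159253399310155904539200 + 7602873711859817841449313714400 + 7464639644371457517059326192320 + 7331342507864824347111838224600 + 7202722463867195849794086676800 + 7078537593800520059280395527200 + 6958562380346273956580727806400 + 6842586340673836057304382342960 + 6730412794105412515381359681600 + 6621857749039196184488111944800 + 6516748895879843864099411755200 + 6414924694381721303722858446525 + 6316233545237387129819429855040 + 6220533036976214597549438493600 + 6127689260304927812511387172800 + 6037576182947502403503866773200 + 5950075078846813962873375950400 + 5865074006291859477689470579680 + 5782467330146903710398069585600 + 5702155283894863381086985285800 + 5624043567677125526551547131200 + 5548042978924731938354904602400 + 5474069072539068845843505874368 + 5402041847900396887345565007600 = 2017678987152325111236218351661999, so H_76 = 2017678987152325111236218351661999/410555180440430163438262940577600; reducing by gcd(2017678987152325111236218351661999, 410555180440430163438262940577600) = 3 gives 672559662384108370412072783887333/136851726813476721146087646859200 ≈ 4.91451. (The PNT-adjacent estimate ln(76) + γ ≈ 4.90795 matches within O(1/n).)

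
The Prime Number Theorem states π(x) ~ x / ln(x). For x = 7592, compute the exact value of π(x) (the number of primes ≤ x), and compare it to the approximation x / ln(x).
π(7592) = 965;  x/ln(x) ≈ 849.71;  relative error ≈ 11.95%.

Directly count primes up to 7592: π(7592) = 965. The PNT approximation gives 7592/ln(7592) ≈ 7592/8.93485 ≈ 849.71. Relative error (π(x) − x/ln(x)) / π(x) ≈ 11.95%; the approximation is known to undercount slightly (Li(x) is a better estimate).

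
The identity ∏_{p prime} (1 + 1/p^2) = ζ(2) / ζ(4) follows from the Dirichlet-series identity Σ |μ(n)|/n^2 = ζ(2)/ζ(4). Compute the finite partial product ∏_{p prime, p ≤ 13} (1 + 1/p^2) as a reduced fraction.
∏ = 1037000/693693

The primes p ≤ 13 are [2, 3, 5, 7, 11, 13]. For each, (1 + 1/p^2) = (p^2 + 1)/p^2. Multiplying these fractions over p ∈ [2, 3, 5, 7, 11, 13] gives 1037000/693693. (In the limit P → ∞ this tends to ζ(2)/ζ(4).)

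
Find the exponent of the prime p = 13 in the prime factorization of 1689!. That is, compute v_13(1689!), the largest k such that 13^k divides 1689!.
v_13(1689!) = 138

Legendre's formula: v_p(n!) = Σ_{k ≥ 1} ⌊n / p^k⌋. For p = 13, n = 1689, the terms are:
  ⌊1689/13^1⌋ = ⌊1689/13⌋ = 129
  ⌊1689/13^2⌋ = ⌊1689/169⌋ = 9
(the next term ⌊1689/13^3⌋ = 0, terminating the sum). Summing: v_13(1689!) = 129 + 9 = 138.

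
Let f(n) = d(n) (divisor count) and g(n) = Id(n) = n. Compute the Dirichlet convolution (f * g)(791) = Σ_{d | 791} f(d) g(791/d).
(d * Id)(791) = 1035

Divisors of 791: [1, 7, 113, 791]. For each d | 791:
  d = 1: d(1) · Id(791/1) = 1 · 791 = 791
  d = 7: d(7) · Id(791/7) = 2 · 113 = 226
  d = 113: d(113) · Id(791/113) = 2 · 7 = 14
  d = 791: d(791) · Id(791/791) = 4 · 1 = 4
Summing: (d * Id)(791) = 791 + 226 + 14 + 4 = 1035.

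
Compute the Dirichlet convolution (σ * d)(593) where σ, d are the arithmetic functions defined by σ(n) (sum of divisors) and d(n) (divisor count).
(σ * d)(593) = 596

Divisors of 593: [1, 593]. For each d | 593:
  d = 1: σ(1) · d(593/1) = 1 · 2 = 2
  d = 593: σ(593) · d(593/593) = 594 · 1 = 594
Summing: (σ * d)(593) = 2 + 594 = 596.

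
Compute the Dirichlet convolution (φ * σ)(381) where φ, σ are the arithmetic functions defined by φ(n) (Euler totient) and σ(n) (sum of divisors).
(φ * σ)(381) = 1524

Divisors of 381: [1, 3, 127, 381]. For each d | 381:
  d = 1: φ(1) · σ(381/1) = 1 · 512 = 512
  d = 3: φ(3) · σ(381/3) = 2 · 128 = 256
  d = 127: φ(127) · σ(381/127) = 126 · 4 = 504
  d = 381: φ(381) · σ(381/381) = 252 · 1 = 252
Summing: (φ * σ)(381) = 512 + 256 + 504 + 252 = 1524.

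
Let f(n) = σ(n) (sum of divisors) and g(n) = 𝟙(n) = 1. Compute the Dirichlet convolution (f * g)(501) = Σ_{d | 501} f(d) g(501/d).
(σ * 𝟙)(501) = 845

Divisors of 501: [1, 3, 167, 501]. For each d | 501:
  d = 1: σ(1) · 𝟙(501/1) = 1 · 1 = 1
  d = 3: σ(3) · 𝟙(501/3) = 4 · 1 = 4
  d = 167: σ(167) · 𝟙(501/167) = 168 · 1 = 168
  d = 501: σ(501) · 𝟙(501/501) = 672 · 1 = 672
Summing: (σ * 𝟙)(501) = 1 + 4 + 168 + 672 = 845.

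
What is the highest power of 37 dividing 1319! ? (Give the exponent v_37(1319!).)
v_37(1319!) = 35

Legendre's formula: v_p(n!) = Σ_{k ≥ 1} ⌊n / p^k⌋. For p = 37, n = 1319, the terms are:
  ⌊1319/37^1⌋ = ⌊1319/37⌋ = 35
(the next term ⌊1319/37^2⌋ = 0, terminating the sum). Summing: v_37(1319!) = 35 = 35.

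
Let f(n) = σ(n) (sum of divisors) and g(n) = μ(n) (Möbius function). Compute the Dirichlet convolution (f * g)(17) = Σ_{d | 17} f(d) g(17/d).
(σ * μ)(17) = 17

Divisors of 17: [1, 17]. For each d | 17:
  d = 1: σ(1) · μ(17/1) = 1 · -1 = -1
  d = 17: σ(17) · μ(17/17) = 18 · 1 = 18
Summing: (σ * μ)(17) = -1 + 18 = 17.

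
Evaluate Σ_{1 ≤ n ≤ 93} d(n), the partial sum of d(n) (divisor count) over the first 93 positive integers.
Σ_{n ≤ 93} d(n) = 439

Compute d(n) for each 1 ≤ n ≤ 93: d(1) = 1, d(2) = 2, d(3) = 2, d(4) = 3, d(5) = 2, d(6) = 4, d(7) = 2, d(8) = 4, d(9) = 3, d(10) = 4, d(11) = 2, d(12) = 6, d(13) = 2, d(14) = 4, d(15) = 4, d(16) = 5, d(17) = 2, d(18) = 6, d(19) = 2, d(20) = 6, d(21) = 4, d(22) = 4, d(23) = 2, d(24) = 8, d(25) = 3, d(26) = 4, d(27) = 4, d(28) = 6, d(29) = 2, d(30) = 8, d(31) = 2, d(32) = 6, d(33) = 4, d(34) = 4, d(35) = 4, d(36) = 9, d(37) = 2, d(38) = 4, d(39) = 4, d(40) = 8, d(41) = 2, d(42) = 8, d(43) = 2, d(44) = 6, d(45) = 6, d(46) = 4, d(47) = 2, d(48) = 10, d(49) = 3, d(50) = 6, d(51) = 4, d(52) = 6, d(53) = 2, d(54) = 8, d(55) = 4, d(56) = 8, d(57) = 4, d(58) = 4, d(59) = 2, d(60) = 12, d(61) = 2, d(62) = 4, d(63) = 6, d(64) = 7, d(65) = 4, d(66) = 8, d(67) = 2, d(68) = 6, d(69) = 4, d(70) = 8, d(71) = 2, d(72) = 12, d(73) = 2, d(74) = 4, d(75) = 6, d(76) = 6, d(77) = 4, d(78) = 8, d(79) = 2, d(80) = 10, d(81) = 5, d(82) = 4, d(83) = 2, d(84) = 12, d(85) = 4, d(86) = 4, d(87) = 4, d(88) = 8, d(89) = 2, d(90) = 12, d(91) = 4, d(92) = 6, d(93) = 4. Summing all 93 values: 439. (Dirichlet's divisor formula: Σ_{n ≤ x} d(n) = x ln(x) + (2γ − 1) x + O(√x). For x = 93, the asymptotic estimate is ≈ 435.89.)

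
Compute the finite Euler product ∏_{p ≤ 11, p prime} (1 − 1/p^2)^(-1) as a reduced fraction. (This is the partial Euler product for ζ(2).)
∏ = 29645/18432

The primes p ≤ 11 are [2, 3, 5, 7, 11]. For each prime, (1 − 1/p^2)^(-1) = p^2 / (p^2 − 1). The product is (1 − 1/2^2)^(-1), (1 − 1/3^2)^(-1), (1 − 1/5^2)^(-1), (1 − 1/7^2)^(-1), (1 − 1/11^2)^(-1) = ∏ p^2 / (p^2 − 1) = 29645/18432.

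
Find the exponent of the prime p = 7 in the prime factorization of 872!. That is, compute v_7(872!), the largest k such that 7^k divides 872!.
v_7(872!) = 143

Legendre's formula: v_p(n!) = Σ_{k ≥ 1} ⌊n / p^k⌋. For p = 7, n = 872, the terms are:
  ⌊872/7^1⌋ = ⌊872/7⌋ = 124
  ⌊872/7^2⌋ = ⌊872/49⌋ = 17
  ⌊872/7^3⌋ = ⌊872/343⌋ = 2
(the next term ⌊872/7^4⌋ = 0, terminating the sum). Summing: v_7(872!) = 124 + 17 + 2 = 143.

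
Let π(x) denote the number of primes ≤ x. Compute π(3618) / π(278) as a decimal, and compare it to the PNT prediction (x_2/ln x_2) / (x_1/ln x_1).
π(3618)/π(278) = 506/59 ≈ 8.5763;  PNT prediction ≈ 8.9386.

π(278) = 59 and π(3618) = 506, so π(3618)/π(278) ≈ 8.5763. The PNT-predicted ratio is (3618/ln(3618)) / (278/ln(278)) ≈ 8.9386. The two agree to within a few percent, as expected.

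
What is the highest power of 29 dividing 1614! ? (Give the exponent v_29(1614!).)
v_29(1614!) = 56

Legendre's formula: v_p(n!) = Σ_{k ≥ 1} ⌊n / p^k⌋. For p = 29, n = 1614, the terms are:
  ⌊1614/29^1⌋ = ⌊1614/29⌋ = 55
  ⌊1614/29^2⌋ = ⌊1614/841⌋ = 1
(the next term ⌊1614/29^3⌋ = 0, terminating the sum). Summing: v_29(1614!) = 55 + 1 = 56.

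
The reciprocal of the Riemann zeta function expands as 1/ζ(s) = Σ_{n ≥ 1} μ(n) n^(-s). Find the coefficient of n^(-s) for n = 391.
μ(391) = 1

Factor n = 391 = 17 · 23. μ(n) = 0 if any exponent ≥ 2 (not squarefree); otherwise μ(n) = (−1)^{ω(n)} where ω(n) is the number of distinct prime factors. Applying: μ(391) = 1.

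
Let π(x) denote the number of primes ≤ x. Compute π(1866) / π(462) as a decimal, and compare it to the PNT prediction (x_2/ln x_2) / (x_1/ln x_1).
π(1866)/π(462) = 284/89 ≈ 3.1910;  PNT prediction ≈ 3.2903.

π(462) = 89 and π(1866) = 284, so π(1866)/π(462) ≈ 3.1910. The PNT-predicted ratio is (1866/ln(1866)) / (462/ln(462)) ≈ 3.2903. The two agree to within a few percent, as expected.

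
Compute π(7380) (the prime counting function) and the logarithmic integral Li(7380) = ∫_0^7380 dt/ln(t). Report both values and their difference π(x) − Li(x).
π(7380) = 938;  Li(7380) ≈ 957.12;  π(x) − Li(x) ≈ -19.12.

Direct count of primes ≤ 7380 gives π(7380) = 938. Numerical evaluation of the logarithmic integral gives Li(7380) ≈ 957.12. The difference π(x) − Li(x) ≈ -19.12 is typically negative for small/moderate x (Li(x) overestimates), though Littlewood's theorem shows this sign changes infinitely often.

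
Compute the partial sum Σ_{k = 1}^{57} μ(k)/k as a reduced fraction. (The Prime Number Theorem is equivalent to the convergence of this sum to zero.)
Σ μ(k)/k = 519973962150962777/32589158477190044730

Values of μ(k) for 1 ≤ k ≤ 57: μ(1) = 1, μ(2) = -1, μ(3) = -1, μ(5) = -1, μ(6) = 1, μ(7) = -1, μ(10) = 1, μ(11) = -1, μ(13) = -1, μ(14) = 1, μ(15) = 1, μ(17) = -1, μ(19) = -1, μ(21) = 1, μ(22) = 1, μ(23) = -1, μ(26) = 1, μ(29) = -1, μ(30) = -1, μ(31) = -1, μ(33) = 1, μ(34) = 1, μ(35) = 1, μ(37) = -1, μ(38) = 1, μ(39) = 1, μ(41) = -1, μ(42) = -1, μ(43) = -1, μ(46) = 1, μ(47) = -1, μ(51) = 1, μ(53) = -1, μ(55) = 1, μ(57) = 1, with μ = 0 on non-squarefree integers. Summing μ(k)/k for k where μ(k) ≠ 0 gives 519973962150962777/32589158477190044730 ≈ 0.0160. (PNT ⟺ this sum → 0 as n → ∞.)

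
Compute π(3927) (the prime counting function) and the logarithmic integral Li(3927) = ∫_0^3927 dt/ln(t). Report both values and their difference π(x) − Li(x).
π(3927) = 544;  Li(3927) ≈ 556.55;  π(x) − Li(x) ≈ -12.55.

Direct count of primes ≤ 3927 gives π(3927) = 544. Numerical evaluation of the logarithmic integral gives Li(3927) ≈ 556.55. The difference π(x) − Li(x) ≈ -12.55 is typically negative for small/moderate x (Li(x) overestimates), though Littlewood's theorem shows this sign changes infinitely often.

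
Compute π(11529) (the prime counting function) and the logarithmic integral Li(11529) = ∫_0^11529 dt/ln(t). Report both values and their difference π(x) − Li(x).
π(11529) = 1390;  Li(11529) ≈ 1410.85;  π(x) − Li(x) ≈ -20.85.

Direct count of primes ≤ 11529 gives π(11529) = 1390. Numerical evaluation of the logarithmic integral gives Li(11529) ≈ 1410.85. The difference π(x) − Li(x) ≈ -20.85 is typically negative for small/moderate x (Li(x) overestimates), though Littlewood's theorem shows this sign changes infinitely often.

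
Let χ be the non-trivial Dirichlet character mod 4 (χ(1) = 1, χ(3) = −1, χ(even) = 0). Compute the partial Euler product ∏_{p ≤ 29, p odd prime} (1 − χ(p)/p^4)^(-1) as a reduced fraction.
∏ = 2025743556867464796746949565/2048388086956649527369531392

The odd primes p ≤ 29 are [3, 5, 7, 11, 13, 17, 19, 23, 29]. For each, χ(p) = 1 if p ≡ 1 mod 4, χ(p) = −1 if p ≡ 3 mod 4. Taking (1 − χ(p)/p^4)^(-1) = p^4/(p^4 − χ(p)): (1 − (-1)/3^4)^(-1) · (1 − (1)/5^4)^(-1) · (1 − (-1)/7^4)^(-1) · (1 − (-1)/11^4)^(-1) · (1 − (1)/13^4)^(-1) · (1 − (1)/17^4)^(-1) · (1 − (-1)/19^4)^(-1) · (1 − (-1)/23^4)^(-1) · (1 − (1)/29^4)^(-1) = 2025743556867464796746949565/2048388086956649527369531392.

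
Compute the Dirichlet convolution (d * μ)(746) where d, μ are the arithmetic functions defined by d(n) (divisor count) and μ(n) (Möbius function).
(d * μ)(746) = 1

Divisors of 746: [1, 2, 373, 746]. For each d | 746:
  d = 1: d(1) · μ(746/1) = 1 · 1 = 1
  d = 2: d(2) · μ(746/2) = 2 · -1 = -2
  d = 373: d(373) · μ(746/373) = 2 · -1 = -2
  d = 746: d(746) · μ(746/746) = 4 · 1 = 4
Summing: (d * μ)(746) = 1 + -2 + -2 + 4 = 1.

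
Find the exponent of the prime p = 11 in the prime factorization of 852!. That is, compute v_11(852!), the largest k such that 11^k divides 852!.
v_11(852!) = 84

Legendre's formula: v_p(n!) = Σ_{k ≥ 1} ⌊n / p^k⌋. For p = 11, n = 852, the terms are:
  ⌊852/11^1⌋ = ⌊852/11⌋ = 77
  ⌊852/11^2⌋ = ⌊852/121⌋ = 7
(the next term ⌊852/11^3⌋ = 0, terminating the sum). Summing: v_11(852!) = 77 + 7 = 84.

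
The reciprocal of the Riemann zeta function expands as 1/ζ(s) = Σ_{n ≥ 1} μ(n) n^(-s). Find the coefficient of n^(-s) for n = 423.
μ(423) = 0

Factor n = 423 = 3^2 · 47. μ(n) = 0 if any exponent ≥ 2 (not squarefree); otherwise μ(n) = (−1)^{ω(n)} where ω(n) is the number of distinct prime factors. Applying: μ(423) = 0.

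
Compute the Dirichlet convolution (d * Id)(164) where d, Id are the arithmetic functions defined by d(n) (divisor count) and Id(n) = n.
(d * Id)(164) = 473

Divisors of 164: [1, 2, 4, 41, 82, 164]. For each d | 164:
  d = 1: d(1) · Id(164/1) = 1 · 164 = 164
  d = 2: d(2) · Id(164/2) = 2 · 82 = 164
  d = 4: d(4) · Id(164/4) = 3 · 41 = 123
  d = 41: d(41) · Id(164/41) = 2 · 4 = 8
  d = 82: d(82) · Id(164/82) = 4 · 2 = 8
  d = 164: d(164) · Id(164/164) = 6 · 1 = 6
Summing: (d * Id)(164) = 164 + 164 + 123 + 8 + 8 + 6 = 473.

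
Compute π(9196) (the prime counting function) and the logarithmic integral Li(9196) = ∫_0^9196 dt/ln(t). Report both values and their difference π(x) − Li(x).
π(9196) = 1139;  Li(9196) ≈ 1158.45;  π(x) − Li(x) ≈ -19.45.

Direct count of primes ≤ 9196 gives π(9196) = 1139. Numerical evaluation of the logarithmic integral gives Li(9196) ≈ 1158.45. The difference π(x) − Li(x) ≈ -19.45 is typically negative for small/moderate x (Li(x) overestimates), though Littlewood's theorem shows this sign changes infinitely often.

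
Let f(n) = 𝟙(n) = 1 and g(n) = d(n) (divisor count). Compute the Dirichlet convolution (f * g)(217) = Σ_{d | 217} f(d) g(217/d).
(𝟙 * d)(217) = 9

Divisors of 217: [1, 7, 31, 217]. For each d | 217:
  d = 1: 𝟙(1) · d(217/1) = 1 · 4 = 4
  d = 7: 𝟙(7) · d(217/7) = 1 · 2 = 2
  d = 31: 𝟙(31) · d(217/31) = 1 · 2 = 2
  d = 217: 𝟙(217) · d(217/217) = 1 · 1 = 1
Summing: (𝟙 * d)(217) = 4 + 2 + 2 + 1 = 9.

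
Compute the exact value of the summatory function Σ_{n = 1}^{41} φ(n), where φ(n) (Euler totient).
Σ_{n ≤ 41} φ(n) = 530

Compute φ(n) for each 1 ≤ n ≤ 41: φ(1) = 1, φ(2) = 1, φ(3) = 2, φ(4) = 2, φ(5) = 4, φ(6) = 2, φ(7) = 6, φ(8) = 4, φ(9) = 6, φ(10) = 4, φ(11) = 10, φ(12) = 4, φ(13) = 12, φ(14) = 6, φ(15) = 8, φ(16) = 8, φ(17) = 16, φ(18) = 6, φ(19) = 18, φ(20) = 8, φ(21) = 12, φ(22) = 10, φ(23) = 22, φ(24) = 8, φ(25) = 20, φ(26) = 12, φ(27) = 18, φ(28) = 12, φ(29) = 28, φ(30) = 8, φ(31) = 30, φ(32) = 16, φ(33) = 20, φ(34) = 16, φ(35) = 24, φ(36) = 12, φ(37) = 36, φ(38) = 18, φ(39) = 24, φ(40) = 16, φ(41) = 40. Summing all 41 values: 530. (Average order: Σ_{n ≤ x} φ(n) ~ (3/π²) x². For x = 41, (3/π²)·41² ≈ 510.96.)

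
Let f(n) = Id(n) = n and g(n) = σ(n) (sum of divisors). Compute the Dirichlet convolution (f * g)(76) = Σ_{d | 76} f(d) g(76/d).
(Id * σ)(76) = 663

Divisors of 76: [1, 2, 4, 19, 38, 76]. For each d | 76:
  d = 1: Id(1) · σ(76/1) = 1 · 140 = 140
  d = 2: Id(2) · σ(76/2) = 2 · 60 = 120
  d = 4: Id(4) · σ(76/4) = 4 · 20 = 80
  d = 19: Id(19) · σ(76/19) = 19 · 7 = 133
  d = 38: Id(38) · σ(76/38) = 38 · 3 = 114
  d = 76: Id(76) · σ(76/76) = 76 · 1 = 76
Summing: (Id * σ)(76) = 140 + 120 + 80 + 133 + 114 + 76 = 663.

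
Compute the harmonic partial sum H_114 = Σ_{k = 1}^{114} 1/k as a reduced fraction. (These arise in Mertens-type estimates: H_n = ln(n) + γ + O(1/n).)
H_114 = 92422098728954394895401052885520758853316071035681/17379782769567790172972927968296006432665936992320

Direct summation: H_114 = 1 + 1/2 + ... + 1/114. The least common denominator is lcm(1, ..., 114) = 955888052326228459513511038256280353796626534577600; over this denominator the numerator is 955888052326228459513511038256280353796626534577600 + 477944026163114229756755519128140176898313267288800 + 318629350775409486504503679418760117932208844859200 + 238972013081557114878377759564070088449156633644400 + 191177610465245691902702207651256070759325306915520 + 159314675387704743252251839709380058966104422429600 + 136555436046604065644787291179468621970946647796800 + 119486006540778557439188879782035044224578316822200 + 106209783591803162168167893139586705977402948286400 + 95588805232622845951351103825628035379662653457760 + 86898913847838950864864639841480032163329684961600 + 79657337693852371626125919854690029483052211214800 + 73529850178940650731808541404329257984355887275200 + 68277718023302032822393645589734310985473323898400 + 63725870155081897300900735883752023586441768971840 + 59743003270389278719594439891017522112289158411100 + 56228708960366379971383002250369432576272149092800 + 53104891795901581084083946569793352988701474143200 + 50309897490854129448079528329277913357717186030400 + 47794402616311422975675551912814017689831326728880 + 45518478682201355214929097059822873990315549265600 + 43449456923919475432432319920740016081664842480800 + 41560350101140367804935262532881754512896805851200 + 39828668846926185813062959927345014741526105607400 + 38235522093049138380540441530251214151865061383104 + 36764925089470325365904270702164628992177943637600 + 35403261197267720722722631046528901992467649428800 + 34138859011651016411196822794867155492736661949200 + 32961656976766498603914173732975184613676777054400 + 31862935077540948650450367941876011793220884485920 + 30835098462136401919790678653428398509568597889600 + 29871501635194639359797219945508761056144579205550 + 28966304615946316954954879947160010721109894987200 + 28114354480183189985691501125184716288136074546400 + 27311087209320813128957458235893724394189329559360 + 26552445897950790542041973284896676494350737071600 + 25834812225033201608473271304223793345854771204800 + 25154948745427064724039764164638956678858593015200 + 24509950059646883577269513801443085994785295758400 + 23897201308155711487837775956407008844915663364440 + 23314342739664108768622220445275130580405525233600 + 22759239341100677607464548529911436995157774632800 + 22229954705261126965430489261773961716200617083200 + 21724728461959737716216159960370008040832421240400 + 21241956718360632433633578627917341195480589657280 + 20780175050570183902467631266440877256448402925600 + 20338043666515499138585341239495326676523968820800 + 19914334423463092906531479963672507370763052803700 + 19507919435229152234969613025638374567278092542400 + 19117761046524569190270220765125607075932530691552 + 18742902986788793323794334083456477525424049697600 + 18382462544735162682952135351082314496088971818800 + 18035623628796763387047378080307176486728802539200 + 17701630598633860361361315523264450996233824714400 + 17379782769567790172972927968296006432665936992320 + 17069429505825508205598411397433577746368330974600 + 16769965830284709816026509443092637785905728676800 + 16480828488383249301957086866487592306838388527200 + 16201492412308956940906966750106446674519093806400 + 15931467538770474325225183970938005896610442242960 + 15670295939774237041205098987807874652403713681600 + 15417549231068200959895339326714199254784298944800 + 15172826227400451738309699019940957996771849755200 + 14935750817597319679898609972754380528072289602775 + 14705970035788130146361708280865851596871177455040 + 14483152307973158477477439973580005360554947493600 + 14266985855615350141992702063526572444725769172800 + 14057177240091594992845750562592358144068037273200 + 13853450033713455934978420844293918170965601950400 + 13655543604660406564478729117946862197094664779680 + 13463212004594767035401563919102540194318683585600 + 13276222948975395271020986642448338247175368535800 + 13094356881181211774157685455565484298583925131200 + 12917406112516600804236635652111896672927385602400 + 12745174031016379460180147176750404717288353794368 + 12577474372713532362019882082319478339429296507600 + 12414130549691278694980662834497147451904240708800 + 12254975029823441788634756900721542997392647879200 + 12099848763623145057133051117168105744261095374400 + 11948600654077855743918887978203504422457831682220 + 11801087065755906907574210348842967330822549809600 + 11657171369832054384311110222637565290202762616800 + 11516723522002752524259169135617835587911163067200 + 11379619670550338803732274264955718497578887316400 + 11245741792073275994276600450073886515254429818560 + 11114977352630563482715244630886980858100308541600 + 10987218992255499534638057910991728204558925684800 + 10862364230979868858108079980185004020416210620200 + 10740315194676724264196753238834610716816028478400 + 10620978359180316216816789313958670597740294828640 + 10504264311277235818829791629189893997765126753600 + 10390087525285091951233815633220438628224201462800 + 10278366154045467306596892884476132836522865963200 + 10169021833257749569292670619747663338261984410400 + 10061979498170825889615905665855582671543437206080 + 9957167211731546453265739981836253685381526401850 + 9854516003363179994984649878930725296872438500800 + 9753959717614576117484806512819187283639046271200 + 9655434871982105651651626649053336907036631662400 + 9558880523262284595135110382562803537966265345776 + 9464238141843846133797138992636439146501252817600 + 9371451493394396661897167041728238762712024848800 + 9280466527439111257412728526760003434918704219200 + 9191231272367581341476067675541157248044485909400 + 9103695736440271042985819411964574798063109853120 + 9017811814398381693523689040153588243364401269600 + 8933533199310546350593561105198881811183425556800 + 8850815299316930180680657761632225498116912357200 + 8769615158956224399206523286754865631161711326400 + 8689891384783895086486463984148003216332968496160 + 8611604075011067202824423768074597781951590401600 + 8534714752912754102799205698716788873184165487300 + 8459186303771933270031071135011330564571916235200 + 8384982915142354908013254721546318892952864338400 = 5083215430092491719247057908703641736932383906962455, so H_114 = 5083215430092491719247057908703641736932383906962455/955888052326228459513511038256280353796626534577600; reducing by gcd(5083215430092491719247057908703641736932383906962455, 955888052326228459513511038256280353796626534577600) = 55 gives 92422098728954394895401052885520758853316071035681/17379782769567790172972927968296006432665936992320 ≈ 5.31779. (The PNT-adjacent estimate ln(114) + γ ≈ 5.31341 matches within O(1/n).)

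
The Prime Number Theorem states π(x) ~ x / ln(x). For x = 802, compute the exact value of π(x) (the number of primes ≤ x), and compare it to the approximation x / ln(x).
π(802) = 139;  x/ln(x) ≈ 119.93;  relative error ≈ 13.72%.

Directly count primes up to 802: π(802) = 139. The PNT approximation gives 802/ln(802) ≈ 802/6.68711 ≈ 119.93. Relative error (π(x) − x/ln(x)) / π(x) ≈ 13.72%; the approximation is known to undercount slightly (Li(x) is a better estimate).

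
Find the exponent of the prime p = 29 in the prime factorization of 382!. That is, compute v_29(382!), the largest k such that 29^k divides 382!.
v_29(382!) = 13

Legendre's formula: v_p(n!) = Σ_{k ≥ 1} ⌊n / p^k⌋. For p = 29, n = 382, the terms are:
  ⌊382/29^1⌋ = ⌊382/29⌋ = 13
(the next term ⌊382/29^2⌋ = 0, terminating the sum). Summing: v_29(382!) = 13 = 13.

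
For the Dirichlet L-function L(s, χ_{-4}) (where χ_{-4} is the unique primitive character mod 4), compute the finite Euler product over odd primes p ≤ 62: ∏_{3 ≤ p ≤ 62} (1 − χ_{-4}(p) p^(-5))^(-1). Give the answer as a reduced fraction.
∏ = 478212334295798677259125227573990358291095208018494528428976877948999059062284551009530475199/480056794509206891424767146601704797711651986953735424570384919662551238689346859653136384000

The odd primes p ≤ 62 are [3, 5, 7, 11, 13, 17, 19, 23, 29, 31, 37, 41, 43, 47, 53, 59, 61]. For each, χ(p) = 1 if p ≡ 1 mod 4, χ(p) = −1 if p ≡ 3 mod 4. Taking (1 − χ(p)/p^5)^(-1) = p^5/(p^5 − χ(p)): (1 − (-1)/3^5)^(-1) · (1 − (1)/5^5)^(-1) · (1 − (-1)/7^5)^(-1) · (1 − (-1)/11^5)^(-1) · (1 − (1)/13^5)^(-1) · (1 − (1)/17^5)^(-1) · (1 − (-1)/19^5)^(-1) · (1 − (-1)/23^5)^(-1) · (1 − (1)/29^5)^(-1) · (1 − (-1)/31^5)^(-1) · (1 − (1)/37^5)^(-1) · (1 − (1)/41^5)^(-1) · (1 − (-1)/43^5)^(-1) · (1 − (-1)/47^5)^(-1) · (1 − (1)/53^5)^(-1) · (1 − (-1)/59^5)^(-1) · (1 − (1)/61^5)^(-1) = 478212334295798677259125227573990358291095208018494528428976877948999059062284551009530475199/480056794509206891424767146601704797711651986953735424570384919662551238689346859653136384000.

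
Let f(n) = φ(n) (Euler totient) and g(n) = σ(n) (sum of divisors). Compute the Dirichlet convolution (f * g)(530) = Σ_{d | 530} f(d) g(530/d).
(φ * σ)(530) = 4240

Divisors of 530: [1, 2, 5, 10, 53, 106, 265, 530]. For each d | 530:
  d = 1: φ(1) · σ(530/1) = 1 · 972 = 972
  d = 2: φ(2) · σ(530/2) = 1 · 324 = 324
  d = 5: φ(5) · σ(530/5) = 4 · 162 = 648
  d = 10: φ(10) · σ(530/10) = 4 · 54 = 216
  d = 53: φ(53) · σ(530/53) = 52 · 18 = 936
  d = 106: φ(106) · σ(530/106) = 52 · 6 = 312
  d = 265: φ(265) · σ(530/265) = 208 · 3 = 624
  d = 530: φ(530) · σ(530/530) = 208 · 1 = 208
Summing: (φ * σ)(530) = 972 + 324 + 648 + 216 + 936 + 312 + 624 + 208 = 4240.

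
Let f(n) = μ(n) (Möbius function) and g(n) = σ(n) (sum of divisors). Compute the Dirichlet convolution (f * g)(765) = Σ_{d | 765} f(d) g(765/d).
(μ * σ)(765) = 765

Divisors of 765: [1, 3, 5, 9, 15, 17, 45, 51, 85, 153, 255, 765]. For each d | 765:
  d = 1: μ(1) · σ(765/1) = 1 · 1404 = 1404
  d = 3: μ(3) · σ(765/3) = -1 · 432 = -432
  d = 5: μ(5) · σ(765/5) = -1 · 234 = -234
  d = 9: μ(9) · σ(765/9) = 0 · 108 = 0
  d = 15: μ(15) · σ(765/15) = 1 · 72 = 72
  d = 17: μ(17) · σ(765/17) = -1 · 78 = -78
  d = 45: μ(45) · σ(765/45) = 0 · 18 = 0
  d = 51: μ(51) · σ(765/51) = 1 · 24 = 24
  d = 85: μ(85) · σ(765/85) = 1 · 13 = 13
  d = 153: μ(153) · σ(765/153) = 0 · 6 = 0
  d = 255: μ(255) · σ(765/255) = -1 · 4 = -4
  d = 765: μ(765) · σ(765/765) = 0 · 1 = 0
Summing: (μ * σ)(765) = 1404 + -432 + -234 + 0 + 72 + -78 + 0 + 24 + 13 + 0 + -4 + 0 = 765.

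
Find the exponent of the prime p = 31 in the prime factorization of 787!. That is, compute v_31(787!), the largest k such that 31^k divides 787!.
v_31(787!) = 25

Legendre's formula: v_p(n!) = Σ_{k ≥ 1} ⌊n / p^k⌋. For p = 31, n = 787, the terms are:
  ⌊787/31^1⌋ = ⌊787/31⌋ = 25
(the next term ⌊787/31^2⌋ = 0, terminating the sum). Summing: v_31(787!) = 25 = 25.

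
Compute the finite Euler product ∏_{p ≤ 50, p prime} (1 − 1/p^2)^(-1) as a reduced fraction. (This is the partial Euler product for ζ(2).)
∏ = 162139622078364740433577733/98952027459385036898304000

The primes p ≤ 50 are [2, 3, 5, 7, 11, 13, 17, 19, 23, 29, 31, 37, 41, 43, 47]. For each prime, (1 − 1/p^2)^(-1) = p^2 / (p^2 − 1). The product is (1 − 1/2^2)^(-1), (1 − 1/3^2)^(-1), (1 − 1/5^2)^(-1), (1 − 1/7^2)^(-1), (1 − 1/11^2)^(-1), (1 − 1/13^2)^(-1), (1 − 1/17^2)^(-1), (1 − 1/19^2)^(-1), (1 − 1/23^2)^(-1), (1 − 1/29^2)^(-1), (1 − 1/31^2)^(-1), (1 − 1/37^2)^(-1), (1 − 1/41^2)^(-1), (1 − 1/43^2)^(-1), (1 − 1/47^2)^(-1) = ∏ p^2 / (p^2 − 1) = 162139622078364740433577733/98952027459385036898304000.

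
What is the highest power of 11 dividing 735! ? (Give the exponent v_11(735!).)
v_11(735!) = 72

Legendre's formula: v_p(n!) = Σ_{k ≥ 1} ⌊n / p^k⌋. For p = 11, n = 735, the terms are:
  ⌊735/11^1⌋ = ⌊735/11⌋ = 66
  ⌊735/11^2⌋ = ⌊735/121⌋ = 6
(the next term ⌊735/11^3⌋ = 0, terminating the sum). Summing: v_11(735!) = 66 + 6 = 72.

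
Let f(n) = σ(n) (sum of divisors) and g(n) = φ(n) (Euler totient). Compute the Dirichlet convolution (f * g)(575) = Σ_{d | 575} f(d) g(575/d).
(σ * φ)(575) = 3450

Divisors of 575: [1, 5, 23, 25, 115, 575]. For each d | 575:
  d = 1: σ(1) · φ(575/1) = 1 · 440 = 440
  d = 5: σ(5) · φ(575/5) = 6 · 88 = 528
  d = 23: σ(23) · φ(575/23) = 24 · 20 = 480
  d = 25: σ(25) · φ(575/25) = 31 · 22 = 682
  d = 115: σ(115) · φ(575/115) = 144 · 4 = 576
  d = 575: σ(575) · φ(575/575) = 744 · 1 = 744
Summing: (σ * φ)(575) = 440 + 528 + 480 + 682 + 576 + 744 = 3450.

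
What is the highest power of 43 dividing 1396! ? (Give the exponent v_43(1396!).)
v_43(1396!) = 32

Legendre's formula: v_p(n!) = Σ_{k ≥ 1} ⌊n / p^k⌋. For p = 43, n = 1396, the terms are:
  ⌊1396/43^1⌋ = ⌊1396/43⌋ = 32
(the next term ⌊1396/43^2⌋ = 0, terminating the sum). Summing: v_43(1396!) = 32 = 32.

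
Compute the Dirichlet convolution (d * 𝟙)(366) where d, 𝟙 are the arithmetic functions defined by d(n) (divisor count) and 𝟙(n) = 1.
(d * 𝟙)(366) = 27

Divisors of 366: [1, 2, 3, 6, 61, 122, 183, 366]. For each d | 366:
  d = 1: d(1) · 𝟙(366/1) = 1 · 1 = 1
  d = 2: d(2) · 𝟙(366/2) = 2 · 1 = 2
  d = 3: d(3) · 𝟙(366/3) = 2 · 1 = 2
  d = 6: d(6) · 𝟙(366/6) = 4 · 1 = 4
  d = 61: d(61) · 𝟙(366/61) = 2 · 1 = 2
  d = 122: d(122) · 𝟙(366/122) = 4 · 1 = 4
  d = 183: d(183) · 𝟙(366/183) = 4 · 1 = 4
  d = 366: d(366) · 𝟙(366/366) = 8 · 1 = 8
Summing: (d * 𝟙)(366) = 1 + 2 + 2 + 4 + 2 + 4 + 4 + 8 = 27.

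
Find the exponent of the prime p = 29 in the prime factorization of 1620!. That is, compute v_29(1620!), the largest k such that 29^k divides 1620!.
v_29(1620!) = 56

Legendre's formula: v_p(n!) = Σ_{k ≥ 1} ⌊n / p^k⌋. For p = 29, n = 1620, the terms are:
  ⌊1620/29^1⌋ = ⌊1620/29⌋ = 55
  ⌊1620/29^2⌋ = ⌊1620/841⌋ = 1
(the next term ⌊1620/29^3⌋ = 0, terminating the sum). Summing: v_29(1620!) = 55 + 1 = 56.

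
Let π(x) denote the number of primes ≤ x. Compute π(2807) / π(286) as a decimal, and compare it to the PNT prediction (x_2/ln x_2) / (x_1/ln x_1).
π(2807)/π(286) = 409/61 ≈ 6.7049;  PNT prediction ≈ 6.9915.

π(286) = 61 and π(2807) = 409, so π(2807)/π(286) ≈ 6.7049. The PNT-predicted ratio is (2807/ln(2807)) / (286/ln(286)) ≈ 6.9915. The two agree to within a few percent, as expected.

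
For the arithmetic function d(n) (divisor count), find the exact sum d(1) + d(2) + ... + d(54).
Σ_{n ≤ 54} d(n) = 227

Compute d(n) for each 1 ≤ n ≤ 54: d(1) = 1, d(2) = 2, d(3) = 2, d(4) = 3, d(5) = 2, d(6) = 4, d(7) = 2, d(8) = 4, d(9) = 3, d(10) = 4, d(11) = 2, d(12) = 6, d(13) = 2, d(14) = 4, d(15) = 4, d(16) = 5, d(17) = 2, d(18) = 6, d(19) = 2, d(20) = 6, d(21) = 4, d(22) = 4, d(23) = 2, d(24) = 8, d(25) = 3, d(26) = 4, d(27) = 4, d(28) = 6, d(29) = 2, d(30) = 8, d(31) = 2, d(32) = 6, d(33) = 4, d(34) = 4, d(35) = 4, d(36) = 9, d(37) = 2, d(38) = 4, d(39) = 4, d(40) = 8, d(41) = 2, d(42) = 8, d(43) = 2, d(44) = 6, d(45) = 6, d(46) = 4, d(47) = 2, d(48) = 10, d(49) = 3, d(50) = 6, d(51) = 4, d(52) = 6, d(53) = 2, d(54) = 8. Summing all 54 values: 227. (Dirichlet's divisor formula: Σ_{n ≤ x} d(n) = x ln(x) + (2γ − 1) x + O(√x). For x = 54, the asymptotic estimate is ≈ 223.74.)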